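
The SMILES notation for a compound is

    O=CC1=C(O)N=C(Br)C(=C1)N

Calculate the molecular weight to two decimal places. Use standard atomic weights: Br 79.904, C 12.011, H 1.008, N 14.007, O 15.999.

First, the molecular formula is C6H5BrN2O2 (counting implicit H from valence).
  Br: 1 × 79.904 = 79.904
  C: 6 × 12.011 = 72.066
  H: 5 × 1.008 = 5.040
  N: 2 × 14.007 = 28.014
  O: 2 × 15.999 = 31.998
Sum: 1×79.904 + 6×12.011 + 5×1.008 + 2×14.007 + 2×15.999 = 217.022 → 217.02 g/mol.

217.02 g/mol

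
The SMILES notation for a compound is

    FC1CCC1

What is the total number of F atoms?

1

Scan the SMILES for F atoms (remember two-letter symbols like Cl and Br are single atoms).
Fluorine count: 1.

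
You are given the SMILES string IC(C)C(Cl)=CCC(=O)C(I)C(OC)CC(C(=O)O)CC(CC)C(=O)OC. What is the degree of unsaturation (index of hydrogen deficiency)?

Degree of unsaturation = (number of rings) + (number of π bonds).
Ring closures in the SMILES: 0.
π bonds: 4 double bonds (each 1 DoU) → 4 DoU from unsaturation.
Total DoU = 0 + 4 = 4.

4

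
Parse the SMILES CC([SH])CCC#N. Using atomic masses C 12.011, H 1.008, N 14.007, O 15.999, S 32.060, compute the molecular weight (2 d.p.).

First, the molecular formula is C5H9NS (counting implicit H from valence).
  C: 5 × 12.011 = 60.055
  H: 9 × 1.008 = 9.072
  N: 1 × 14.007 = 14.007
  S: 1 × 32.060 = 32.060
Sum: 5×12.011 + 9×1.008 + 1×14.007 + 1×32.060 = 115.194 → 115.19 g/mol.

115.19 g/mol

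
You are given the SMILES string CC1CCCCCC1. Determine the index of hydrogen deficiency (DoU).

Degree of unsaturation = (number of rings) + (number of π bonds).
Ring closures in the SMILES: 1.
π bonds: none → 0 DoU from unsaturation.
Total DoU = 1 + 0 = 1.

1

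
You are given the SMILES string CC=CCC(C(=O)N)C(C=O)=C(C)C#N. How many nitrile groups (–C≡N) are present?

The nitrile motif appears at heavy-atom position 14 in the SMILES.
Other groups present: 1 aldehyde, 2 alkene, 1 amide.
Nitrile count: 1.

1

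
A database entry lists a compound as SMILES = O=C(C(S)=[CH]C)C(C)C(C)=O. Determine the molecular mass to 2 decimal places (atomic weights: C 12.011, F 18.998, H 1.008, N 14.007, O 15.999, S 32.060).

First, the molecular formula is C8H12O2S (counting implicit H from valence).
  C: 8 × 12.011 = 96.088
  H: 12 × 1.008 = 12.096
  O: 2 × 15.999 = 31.998
  S: 1 × 32.060 = 32.060
Sum: 8×12.011 + 12×1.008 + 2×15.999 + 1×32.060 = 172.242 → 172.24 g/mol.

172.24 g/mol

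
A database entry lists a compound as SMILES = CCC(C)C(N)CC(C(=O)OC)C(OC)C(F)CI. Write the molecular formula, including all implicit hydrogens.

C13H25FINO3

Walk through each heavy atom and fill implicit hydrogens from standard valence (C 4, N 3, O 2, S 2, halogen 1):
  atom 1: C, bond orders sum to 1 (valence 4) → 3 H
  atom 2: C, bond orders sum to 2 (valence 4) → 2 H
  atom 3: C, bond orders sum to 3 (valence 4) → 1 H
  atom 4: C, bond orders sum to 1 (valence 4) → 3 H
  atom 5: C, bond orders sum to 3 (valence 4) → 1 H
  atom 6: N, bond orders sum to 1 (valence 3) → 2 H
  atom 7: C, bond orders sum to 2 (valence 4) → 2 H
  atom 8: C, bond orders sum to 3 (valence 4) → 1 H
  atom 9: C, bond orders sum to 4 (valence 4) → 0 H
  atom 10: O, bond orders sum to 2 (valence 2) → 0 H
  atom 11: O, bond orders sum to 2 (valence 2) → 0 H
  atom 12: C, bond orders sum to 1 (valence 4) → 3 H
  atom 13: C, bond orders sum to 3 (valence 4) → 1 H
  atom 14: O, bond orders sum to 2 (valence 2) → 0 H
  atom 15: C, bond orders sum to 1 (valence 4) → 3 H
  atom 16: C, bond orders sum to 3 (valence 4) → 1 H
  atom 17: F (halogen, monovalent) → 0 H
  atom 18: C, bond orders sum to 2 (valence 4) → 2 H
  atom 19: I (halogen, monovalent) → 0 H
Totals → C:13, H:25, F:1, I:1, N:1, O:3.
In Hill order: C13H25FINO3.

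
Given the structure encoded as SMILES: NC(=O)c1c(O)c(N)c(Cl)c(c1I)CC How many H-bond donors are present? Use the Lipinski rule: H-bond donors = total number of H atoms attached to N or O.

Donors: find every N or O and count the H atoms it carries.
  atom 1 (N): bond orders sum to 1 → 2 H
  atom 3 (O): bond orders sum to 2 → 0 H
  atom 6 (O): bond orders sum to 1 → 1 H
  atom 8 (N): bond orders sum to 1 → 2 H
Lipinski HBD = 5.

5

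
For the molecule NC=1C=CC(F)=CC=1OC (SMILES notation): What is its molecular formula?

Walk through each heavy atom and fill implicit hydrogens from standard valence (C 4, N 3, O 2, S 2, halogen 1):
  atom 1: N, bond orders sum to 1 (valence 3) → 2 H
  atom 2: C, bond orders sum to 4 (valence 4) → 0 H
  atom 3: C, bond orders sum to 3 (valence 4) → 1 H
  atom 4: C, bond orders sum to 3 (valence 4) → 1 H
  atom 5: C, bond orders sum to 4 (valence 4) → 0 H
  atom 6: F (halogen, monovalent) → 0 H
  atom 7: C, bond orders sum to 3 (valence 4) → 1 H
  atom 8: C, bond orders sum to 4 (valence 4) → 0 H
  atom 9: O, bond orders sum to 2 (valence 2) → 0 H
  atom 10: C, bond orders sum to 1 (valence 4) → 3 H
Totals → C:7, H:8, F:1, N:1, O:1.
In Hill order: C7H8FNO.

C7H8FNO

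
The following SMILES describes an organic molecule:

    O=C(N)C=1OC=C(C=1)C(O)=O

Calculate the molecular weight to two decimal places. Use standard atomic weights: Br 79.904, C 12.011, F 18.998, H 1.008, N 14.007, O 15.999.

155.11 g/mol

First, the molecular formula is C6H5NO4 (counting implicit H from valence).
  C: 6 × 12.011 = 72.066
  H: 5 × 1.008 = 5.040
  N: 1 × 14.007 = 14.007
  O: 4 × 15.999 = 63.996
Sum: 6×12.011 + 5×1.008 + 1×14.007 + 4×15.999 = 155.109 → 155.11 g/mol.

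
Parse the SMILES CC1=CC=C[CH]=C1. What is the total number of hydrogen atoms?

Walk through each heavy atom and fill implicit hydrogens from standard valence (C 4, N 3, O 2, S 2, halogen 1):
  atom 1: C, bond orders sum to 1 (valence 4) → 3 H
  atom 2: C, bond orders sum to 4 (valence 4) → 0 H
  atom 3: C, bond orders sum to 3 (valence 4) → 1 H
  atom 4: C, bond orders sum to 3 (valence 4) → 1 H
  atom 5: C, bond orders sum to 3 (valence 4) → 1 H
  atom 6: C with explicit H count 1
  atom 7: C, bond orders sum to 3 (valence 4) → 1 H
Total hydrogens: 8.

8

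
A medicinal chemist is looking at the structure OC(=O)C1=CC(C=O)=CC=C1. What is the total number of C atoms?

8

Count every carbon token in the SMILES (each C, including those in ring-closure positions and inside branches).
Carbon count: 8.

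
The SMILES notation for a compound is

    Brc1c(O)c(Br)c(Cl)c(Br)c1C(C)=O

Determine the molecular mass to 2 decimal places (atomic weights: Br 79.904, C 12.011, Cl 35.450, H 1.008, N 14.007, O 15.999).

407.28 g/mol

First, the molecular formula is C8H4Br3ClO2 (counting implicit H from valence).
  Br: 3 × 79.904 = 239.712
  C: 8 × 12.011 = 96.088
  Cl: 1 × 35.450 = 35.450
  H: 4 × 1.008 = 4.032
  O: 2 × 15.999 = 31.998
Sum: 3×79.904 + 8×12.011 + 1×35.450 + 4×1.008 + 2×15.999 = 407.280 → 407.28 g/mol.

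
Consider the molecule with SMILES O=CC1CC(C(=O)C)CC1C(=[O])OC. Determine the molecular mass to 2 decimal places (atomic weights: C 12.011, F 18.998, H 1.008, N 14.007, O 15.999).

First, the molecular formula is C10H14O4 (counting implicit H from valence).
  C: 10 × 12.011 = 120.110
  H: 14 × 1.008 = 14.112
  O: 4 × 15.999 = 63.996
Sum: 10×12.011 + 14×1.008 + 4×15.999 = 198.218 → 198.22 g/mol.

198.22 g/mol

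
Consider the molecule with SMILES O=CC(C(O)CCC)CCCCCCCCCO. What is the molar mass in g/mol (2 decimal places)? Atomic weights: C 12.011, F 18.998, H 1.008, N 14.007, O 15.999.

First, the molecular formula is C15H30O3 (counting implicit H from valence).
  C: 15 × 12.011 = 180.165
  H: 30 × 1.008 = 30.240
  O: 3 × 15.999 = 47.997
Sum: 15×12.011 + 30×1.008 + 3×15.999 = 258.402 → 258.40 g/mol.

258.40 g/mol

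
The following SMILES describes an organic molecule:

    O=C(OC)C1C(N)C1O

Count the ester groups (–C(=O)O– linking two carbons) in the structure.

1

The ester motif appears at heavy-atom position 2 in the SMILES.
Other groups present: 1 hydroxyl, 1 primary amine.
Ester count: 1.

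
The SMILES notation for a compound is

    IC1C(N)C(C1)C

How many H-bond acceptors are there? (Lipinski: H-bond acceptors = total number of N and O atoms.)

N atoms: 1; O atoms: 0.
Lipinski HBA = 1 + 0 = 1.

1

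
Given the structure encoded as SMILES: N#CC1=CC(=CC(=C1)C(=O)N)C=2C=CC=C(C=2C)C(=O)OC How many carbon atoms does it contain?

17

Count every carbon token in the SMILES (each C, including those in ring-closure positions and inside branches).
Carbon count: 17.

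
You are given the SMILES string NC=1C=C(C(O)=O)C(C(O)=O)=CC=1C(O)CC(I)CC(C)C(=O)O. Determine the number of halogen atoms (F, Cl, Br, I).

Halogen atoms appear at heavy-atom position 18 (1×I).
Other groups present: 3 carboxylic acid, 1 hydroxyl, 1 primary amine.
Halogen count: 1.

1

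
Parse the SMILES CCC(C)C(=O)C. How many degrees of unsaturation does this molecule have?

Degree of unsaturation = (number of rings) + (number of π bonds).
Ring closures in the SMILES: 0.
π bonds: 1 double bond (each 1 DoU) → 1 DoU from unsaturation.
Total DoU = 0 + 1 = 1.

1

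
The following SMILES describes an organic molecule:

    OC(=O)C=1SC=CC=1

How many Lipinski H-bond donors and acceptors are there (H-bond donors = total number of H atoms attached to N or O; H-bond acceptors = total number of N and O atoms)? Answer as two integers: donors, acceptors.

Donors: find every N or O and count the H atoms it carries.
  atom 1 (O): bond orders sum to 1 → 1 H
  atom 3 (O): bond orders sum to 2 → 0 H
Lipinski HBD = 1.
Acceptors: N atoms = 0, O atoms = 2 → HBA = 2.

1, 2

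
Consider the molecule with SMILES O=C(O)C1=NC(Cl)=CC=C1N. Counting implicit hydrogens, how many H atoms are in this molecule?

Walk through each heavy atom and fill implicit hydrogens from standard valence (C 4, N 3, O 2, S 2, halogen 1):
  atom 1: O, bond orders sum to 2 (valence 2) → 0 H
  atom 2: C, bond orders sum to 4 (valence 4) → 0 H
  atom 3: O, bond orders sum to 1 (valence 2) → 1 H
  atom 4: C, bond orders sum to 4 (valence 4) → 0 H
  atom 5: N, bond orders sum to 3 (valence 3) → 0 H
  atom 6: C, bond orders sum to 4 (valence 4) → 0 H
  atom 7: Cl (halogen, monovalent) → 0 H
  atom 8: C, bond orders sum to 3 (valence 4) → 1 H
  atom 9: C, bond orders sum to 3 (valence 4) → 1 H
  atom 10: C, bond orders sum to 4 (valence 4) → 0 H
  atom 11: N, bond orders sum to 1 (valence 3) → 2 H
Total hydrogens: 5.

5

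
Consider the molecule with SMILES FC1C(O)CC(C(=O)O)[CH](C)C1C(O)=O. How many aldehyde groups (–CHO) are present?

Scan the SMILES for the aldehyde motif — none present.
Groups that are present: 2 carboxylic acid, 1 hydroxyl.

0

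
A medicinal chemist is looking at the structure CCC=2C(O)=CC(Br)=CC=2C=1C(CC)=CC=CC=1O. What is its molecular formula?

Walk through each heavy atom and fill implicit hydrogens from standard valence (C 4, N 3, O 2, S 2, halogen 1):
  atom 1: C, bond orders sum to 1 (valence 4) → 3 H
  atom 2: C, bond orders sum to 2 (valence 4) → 2 H
  atom 3: C, bond orders sum to 4 (valence 4) → 0 H
  atom 4: C, bond orders sum to 4 (valence 4) → 0 H
  atom 5: O, bond orders sum to 1 (valence 2) → 1 H
  atom 6: C, bond orders sum to 3 (valence 4) → 1 H
  atom 7: C, bond orders sum to 4 (valence 4) → 0 H
  atom 8: Br (halogen, monovalent) → 0 H
  atom 9: C, bond orders sum to 3 (valence 4) → 1 H
  atom 10: C, bond orders sum to 4 (valence 4) → 0 H
  atom 11: C, bond orders sum to 4 (valence 4) → 0 H
  atom 12: C, bond orders sum to 4 (valence 4) → 0 H
  atom 13: C, bond orders sum to 2 (valence 4) → 2 H
  atom 14: C, bond orders sum to 1 (valence 4) → 3 H
  atom 15: C, bond orders sum to 3 (valence 4) → 1 H
  atom 16: C, bond orders sum to 3 (valence 4) → 1 H
  atom 17: C, bond orders sum to 3 (valence 4) → 1 H
  atom 18: C, bond orders sum to 4 (valence 4) → 0 H
  atom 19: O, bond orders sum to 1 (valence 2) → 1 H
Totals → C:16, H:17, Br:1, O:2.
In Hill order: C16H17BrO2.

C16H17BrO2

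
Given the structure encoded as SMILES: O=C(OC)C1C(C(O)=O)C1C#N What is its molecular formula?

Walk through each heavy atom and fill implicit hydrogens from standard valence (C 4, N 3, O 2, S 2, halogen 1):
  atom 1: O, bond orders sum to 2 (valence 2) → 0 H
  atom 2: C, bond orders sum to 4 (valence 4) → 0 H
  atom 3: O, bond orders sum to 2 (valence 2) → 0 H
  atom 4: C, bond orders sum to 1 (valence 4) → 3 H
  atom 5: C, bond orders sum to 3 (valence 4) → 1 H
  atom 6: C, bond orders sum to 3 (valence 4) → 1 H
  atom 7: C, bond orders sum to 4 (valence 4) → 0 H
  atom 8: O, bond orders sum to 1 (valence 2) → 1 H
  atom 9: O, bond orders sum to 2 (valence 2) → 0 H
  atom 10: C, bond orders sum to 3 (valence 4) → 1 H
  atom 11: C, bond orders sum to 4 (valence 4) → 0 H
  atom 12: N, bond orders sum to 3 (valence 3) → 0 H
Totals → C:7, H:7, N:1, O:4.

C7H7NO4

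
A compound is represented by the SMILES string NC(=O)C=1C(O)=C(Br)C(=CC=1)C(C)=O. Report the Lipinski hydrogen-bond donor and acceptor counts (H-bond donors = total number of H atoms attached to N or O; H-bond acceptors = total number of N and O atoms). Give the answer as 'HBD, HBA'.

3, 4

Donors: find every N or O and count the H atoms it carries.
  atom 1 (N): bond orders sum to 1 → 2 H
  atom 3 (O): bond orders sum to 2 → 0 H
  atom 6 (O): bond orders sum to 1 → 1 H
  atom 14 (O): bond orders sum to 2 → 0 H
Lipinski HBD = 3.
Acceptors: N atoms = 1, O atoms = 3 → HBA = 4.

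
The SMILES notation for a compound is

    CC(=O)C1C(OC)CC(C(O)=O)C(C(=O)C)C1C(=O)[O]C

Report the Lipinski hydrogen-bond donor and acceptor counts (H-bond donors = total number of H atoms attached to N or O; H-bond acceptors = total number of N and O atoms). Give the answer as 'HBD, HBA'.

Donors: find every N or O and count the H atoms it carries.
  atom 3 (O): bond orders sum to 2 → 0 H
  atom 6 (O): bond orders sum to 2 → 0 H
  atom 11 (O): bond orders sum to 1 → 1 H
  atom 12 (O): bond orders sum to 2 → 0 H
  atom 15 (O): bond orders sum to 2 → 0 H
  atom 19 (O): bond orders sum to 2 → 0 H
  atom 20 (O): bond orders sum to 2 → 0 H
Lipinski HBD = 1.
Acceptors: N atoms = 0, O atoms = 7 → HBA = 7.

1, 7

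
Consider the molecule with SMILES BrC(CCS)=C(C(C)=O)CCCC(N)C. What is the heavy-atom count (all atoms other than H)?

15

Every atom symbol written in the SMILES (organic subset) is one heavy atom; implicit H are not written.
Heavy atoms by element → Br:1, C:11, N:1, O:1, S:1.
Total: 15.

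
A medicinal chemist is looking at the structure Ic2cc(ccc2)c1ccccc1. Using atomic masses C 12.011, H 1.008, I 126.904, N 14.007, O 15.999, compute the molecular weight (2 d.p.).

280.11 g/mol

First, the molecular formula is C12H9I (counting implicit H from valence).
  C: 12 × 12.011 = 144.132
  H: 9 × 1.008 = 9.072
  I: 1 × 126.904 = 126.904
Sum: 12×12.011 + 9×1.008 + 1×126.904 = 280.108 → 280.11 g/mol.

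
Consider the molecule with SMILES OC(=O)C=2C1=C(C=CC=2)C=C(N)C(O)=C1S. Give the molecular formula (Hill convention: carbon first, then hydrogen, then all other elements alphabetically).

Walk through each heavy atom and fill implicit hydrogens from standard valence (C 4, N 3, O 2, S 2, halogen 1):
  atom 1: O, bond orders sum to 1 (valence 2) → 1 H
  atom 2: C, bond orders sum to 4 (valence 4) → 0 H
  atom 3: O, bond orders sum to 2 (valence 2) → 0 H
  atom 4: C, bond orders sum to 4 (valence 4) → 0 H
  atom 5: C, bond orders sum to 4 (valence 4) → 0 H
  atom 6: C, bond orders sum to 4 (valence 4) → 0 H
  atom 7: C, bond orders sum to 3 (valence 4) → 1 H
  atom 8: C, bond orders sum to 3 (valence 4) → 1 H
  atom 9: C, bond orders sum to 3 (valence 4) → 1 H
  atom 10: C, bond orders sum to 3 (valence 4) → 1 H
  atom 11: C, bond orders sum to 4 (valence 4) → 0 H
  atom 12: N, bond orders sum to 1 (valence 3) → 2 H
  atom 13: C, bond orders sum to 4 (valence 4) → 0 H
  atom 14: O, bond orders sum to 1 (valence 2) → 1 H
  atom 15: C, bond orders sum to 4 (valence 4) → 0 H
  atom 16: S, bond orders sum to 1 (valence 2) → 1 H
Totals → C:11, H:9, N:1, O:3, S:1.

C11H9NO3S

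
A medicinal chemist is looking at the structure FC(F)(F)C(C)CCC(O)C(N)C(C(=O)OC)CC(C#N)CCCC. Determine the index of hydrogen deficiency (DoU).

Molecular formula: C17H29F3N2O3.
DoU = (2C + 2 + N − H − X) / 2, where X is the halogen count and O/S are ignored.
    = (2·17 + 2 + 2 − 29 − 3) / 2 = 6 / 2 = 3.

3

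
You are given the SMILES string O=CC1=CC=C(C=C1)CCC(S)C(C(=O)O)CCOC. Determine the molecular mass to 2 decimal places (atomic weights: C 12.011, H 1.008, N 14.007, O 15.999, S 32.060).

First, the molecular formula is C15H20O4S (counting implicit H from valence).
  C: 15 × 12.011 = 180.165
  H: 20 × 1.008 = 20.160
  O: 4 × 15.999 = 63.996
  S: 1 × 32.060 = 32.060
Sum: 15×12.011 + 20×1.008 + 4×15.999 + 1×32.060 = 296.381 → 296.38 g/mol.

296.38 g/mol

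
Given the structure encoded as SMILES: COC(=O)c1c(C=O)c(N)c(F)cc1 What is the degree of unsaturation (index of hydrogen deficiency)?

Molecular formula: C9H8FNO3.
DoU = (2C + 2 + N − H − X) / 2, where X is the halogen count and O/S are ignored.
    = (2·9 + 2 + 1 − 8 − 1) / 2 = 12 / 2 = 6.

6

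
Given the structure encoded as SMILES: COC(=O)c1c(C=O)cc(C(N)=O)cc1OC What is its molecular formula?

C11H11NO5

Walk through each heavy atom and fill implicit hydrogens from standard valence (C 4, N 3, O 2, S 2, halogen 1); for lowercase aromatic atoms, an aromatic c carries 1 H when it has two neighbours and 0 H with three, and aromatic n carries 0 H:
  atom 1: C, bond orders sum to 1 (valence 4) → 3 H
  atom 2: O, bond orders sum to 2 (valence 2) → 0 H
  atom 3: C, bond orders sum to 4 (valence 4) → 0 H
  atom 4: O, bond orders sum to 2 (valence 2) → 0 H
  atom 5: aromatic c, 3 neighbours → 0 H
  atom 6: aromatic c, 3 neighbours → 0 H
  atom 7: C, bond orders sum to 3 (valence 4) → 1 H
  atom 8: O, bond orders sum to 2 (valence 2) → 0 H
  atom 9: aromatic c, 2 neighbours → 1 H
  atom 10: aromatic c, 3 neighbours → 0 H
  atom 11: C, bond orders sum to 4 (valence 4) → 0 H
  atom 12: N, bond orders sum to 1 (valence 3) → 2 H
  atom 13: O, bond orders sum to 2 (valence 2) → 0 H
  atom 14: aromatic c, 2 neighbours → 1 H
  atom 15: aromatic c, 3 neighbours → 0 H
  atom 16: O, bond orders sum to 2 (valence 2) → 0 H
  atom 17: C, bond orders sum to 1 (valence 4) → 3 H
Totals → C:11, H:11, N:1, O:5.
In Hill order: C11H11NO5.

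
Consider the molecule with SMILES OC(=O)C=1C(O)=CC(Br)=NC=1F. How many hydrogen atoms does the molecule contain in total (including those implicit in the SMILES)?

Walk through each heavy atom and fill implicit hydrogens from standard valence (C 4, N 3, O 2, S 2, halogen 1):
  atom 1: O, bond orders sum to 1 (valence 2) → 1 H
  atom 2: C, bond orders sum to 4 (valence 4) → 0 H
  atom 3: O, bond orders sum to 2 (valence 2) → 0 H
  atom 4: C, bond orders sum to 4 (valence 4) → 0 H
  atom 5: C, bond orders sum to 4 (valence 4) → 0 H
  atom 6: O, bond orders sum to 1 (valence 2) → 1 H
  atom 7: C, bond orders sum to 3 (valence 4) → 1 H
  atom 8: C, bond orders sum to 4 (valence 4) → 0 H
  atom 9: Br (halogen, monovalent) → 0 H
  atom 10: N, bond orders sum to 3 (valence 3) → 0 H
  atom 11: C, bond orders sum to 4 (valence 4) → 0 H
  atom 12: F (halogen, monovalent) → 0 H
Total hydrogens: 3.

3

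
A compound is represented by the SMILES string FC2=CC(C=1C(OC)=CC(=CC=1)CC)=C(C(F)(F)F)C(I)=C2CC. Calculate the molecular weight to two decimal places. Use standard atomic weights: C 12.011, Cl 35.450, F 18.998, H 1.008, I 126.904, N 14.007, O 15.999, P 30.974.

First, the molecular formula is C18H17F4IO (counting implicit H from valence).
  C: 18 × 12.011 = 216.198
  F: 4 × 18.998 = 75.992
  H: 17 × 1.008 = 17.136
  I: 1 × 126.904 = 126.904
  O: 1 × 15.999 = 15.999
Sum: 18×12.011 + 4×18.998 + 17×1.008 + 1×126.904 + 1×15.999 = 452.229 → 452.23 g/mol.

452.23 g/mol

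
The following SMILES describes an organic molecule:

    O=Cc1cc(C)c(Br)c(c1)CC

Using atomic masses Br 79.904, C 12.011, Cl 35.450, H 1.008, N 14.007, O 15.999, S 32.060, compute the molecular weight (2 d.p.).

227.10 g/mol

First, the molecular formula is C10H11BrO (counting implicit H from valence).
  Br: 1 × 79.904 = 79.904
  C: 10 × 12.011 = 120.110
  H: 11 × 1.008 = 11.088
  O: 1 × 15.999 = 15.999
Sum: 1×79.904 + 10×12.011 + 11×1.008 + 1×15.999 = 227.101 → 227.10 g/mol.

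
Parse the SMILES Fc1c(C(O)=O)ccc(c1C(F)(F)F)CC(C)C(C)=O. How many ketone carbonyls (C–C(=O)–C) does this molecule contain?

1

The ketone motif appears at heavy-atom position 18 in the SMILES.
Other groups present: 1 carboxylic acid.
Ketone count: 1.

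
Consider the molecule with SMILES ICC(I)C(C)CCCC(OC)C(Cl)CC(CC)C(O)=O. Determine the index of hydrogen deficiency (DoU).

1

Degree of unsaturation = (number of rings) + (number of π bonds).
Ring closures in the SMILES: 0.
π bonds: 1 double bond (each 1 DoU) → 1 DoU from unsaturation.
Total DoU = 0 + 1 = 1.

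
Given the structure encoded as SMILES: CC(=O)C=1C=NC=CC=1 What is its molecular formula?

C7H7NO

Walk through each heavy atom and fill implicit hydrogens from standard valence (C 4, N 3, O 2, S 2, halogen 1):
  atom 1: C, bond orders sum to 1 (valence 4) → 3 H
  atom 2: C, bond orders sum to 4 (valence 4) → 0 H
  atom 3: O, bond orders sum to 2 (valence 2) → 0 H
  atom 4: C, bond orders sum to 4 (valence 4) → 0 H
  atom 5: C, bond orders sum to 3 (valence 4) → 1 H
  atom 6: N, bond orders sum to 3 (valence 3) → 0 H
  atom 7: C, bond orders sum to 3 (valence 4) → 1 H
  atom 8: C, bond orders sum to 3 (valence 4) → 1 H
  atom 9: C, bond orders sum to 3 (valence 4) → 1 H
Totals → C:7, H:7, N:1, O:1.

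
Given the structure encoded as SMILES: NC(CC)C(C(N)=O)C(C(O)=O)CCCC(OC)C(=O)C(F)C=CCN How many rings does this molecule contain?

0

In SMILES, each pair of matching ring-closure digits denotes one ring-closing bond; the number of such bonds equals the number of independent rings.
Ring-closure bonds here: 0.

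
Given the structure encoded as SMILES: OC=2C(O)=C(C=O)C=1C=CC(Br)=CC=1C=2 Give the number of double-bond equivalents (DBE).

8

Degree of unsaturation = (number of rings) + (number of π bonds).
Ring closures in the SMILES: 2.
π bonds: 6 double bonds (each 1 DoU) → 6 DoU from unsaturation.
Total DoU = 2 + 6 = 8.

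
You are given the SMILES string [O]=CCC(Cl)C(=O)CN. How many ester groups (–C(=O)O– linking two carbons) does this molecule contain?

Scan the SMILES for the ester motif — none present.
Groups that are present: 1 aldehyde, 1 ketone, 1 primary amine.

0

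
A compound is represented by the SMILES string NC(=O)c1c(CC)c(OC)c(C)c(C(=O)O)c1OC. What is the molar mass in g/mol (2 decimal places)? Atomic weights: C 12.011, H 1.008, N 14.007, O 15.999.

First, the molecular formula is C13H17NO5 (counting implicit H from valence).
  C: 13 × 12.011 = 156.143
  H: 17 × 1.008 = 17.136
  N: 1 × 14.007 = 14.007
  O: 5 × 15.999 = 79.995
Sum: 13×12.011 + 17×1.008 + 1×14.007 + 5×15.999 = 267.281 → 267.28 g/mol.

267.28 g/mol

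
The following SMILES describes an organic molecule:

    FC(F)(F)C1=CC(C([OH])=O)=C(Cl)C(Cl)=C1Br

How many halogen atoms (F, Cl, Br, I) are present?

6

Halogen atoms appear at heavy-atom positions 1, 3, 4, 12, 14, 16 (1×Br, 2×Cl, 3×F).
Other groups present: 1 carboxylic acid.
Halogen count: 6.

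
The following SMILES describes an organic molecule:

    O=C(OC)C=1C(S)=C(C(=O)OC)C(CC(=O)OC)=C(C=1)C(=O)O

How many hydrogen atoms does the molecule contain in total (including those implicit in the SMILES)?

14

Walk through each heavy atom and fill implicit hydrogens from standard valence (C 4, N 3, O 2, S 2, halogen 1):
  atom 1: O, bond orders sum to 2 (valence 2) → 0 H
  atom 2: C, bond orders sum to 4 (valence 4) → 0 H
  atom 3: O, bond orders sum to 2 (valence 2) → 0 H
  atom 4: C, bond orders sum to 1 (valence 4) → 3 H
  atom 5: C, bond orders sum to 4 (valence 4) → 0 H
  atom 6: C, bond orders sum to 4 (valence 4) → 0 H
  atom 7: S, bond orders sum to 1 (valence 2) → 1 H
  atom 8: C, bond orders sum to 4 (valence 4) → 0 H
  atom 9: C, bond orders sum to 4 (valence 4) → 0 H
  atom 10: O, bond orders sum to 2 (valence 2) → 0 H
  atom 11: O, bond orders sum to 2 (valence 2) → 0 H
  atom 12: C, bond orders sum to 1 (valence 4) → 3 H
  atom 13: C, bond orders sum to 4 (valence 4) → 0 H
  atom 14: C, bond orders sum to 2 (valence 4) → 2 H
  atom 15: C, bond orders sum to 4 (valence 4) → 0 H
  atom 16: O, bond orders sum to 2 (valence 2) → 0 H
  atom 17: O, bond orders sum to 2 (valence 2) → 0 H
  atom 18: C, bond orders sum to 1 (valence 4) → 3 H
  atom 19: C, bond orders sum to 4 (valence 4) → 0 H
  atom 20: C, bond orders sum to 3 (valence 4) → 1 H
  atom 21: C, bond orders sum to 4 (valence 4) → 0 H
  atom 22: O, bond orders sum to 2 (valence 2) → 0 H
  atom 23: O, bond orders sum to 1 (valence 2) → 1 H
Total hydrogens: 14.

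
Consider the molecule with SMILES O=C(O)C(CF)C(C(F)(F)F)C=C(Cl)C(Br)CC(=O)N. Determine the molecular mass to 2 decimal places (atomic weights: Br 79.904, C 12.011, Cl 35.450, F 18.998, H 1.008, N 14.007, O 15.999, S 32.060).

384.55 g/mol

First, the molecular formula is C10H11BrClF4NO3 (counting implicit H from valence).
  Br: 1 × 79.904 = 79.904
  C: 10 × 12.011 = 120.110
  Cl: 1 × 35.450 = 35.450
  F: 4 × 18.998 = 75.992
  H: 11 × 1.008 = 11.088
  N: 1 × 14.007 = 14.007
  O: 3 × 15.999 = 47.997
Sum: 1×79.904 + 10×12.011 + 1×35.450 + 4×18.998 + 11×1.008 + 1×14.007 + 3×15.999 = 384.548 → 384.55 g/mol.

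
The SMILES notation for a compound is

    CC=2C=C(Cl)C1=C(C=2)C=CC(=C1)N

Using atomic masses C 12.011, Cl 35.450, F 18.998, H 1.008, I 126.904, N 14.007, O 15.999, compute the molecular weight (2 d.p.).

191.66 g/mol

First, the molecular formula is C11H10ClN (counting implicit H from valence).
  C: 11 × 12.011 = 132.121
  Cl: 1 × 35.450 = 35.450
  H: 10 × 1.008 = 10.080
  N: 1 × 14.007 = 14.007
Sum: 11×12.011 + 1×35.450 + 10×1.008 + 1×14.007 = 191.658 → 191.66 g/mol.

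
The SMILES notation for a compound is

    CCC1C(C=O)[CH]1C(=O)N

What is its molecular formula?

Walk through each heavy atom and fill implicit hydrogens from standard valence (C 4, N 3, O 2, S 2, halogen 1):
  atom 1: C, bond orders sum to 1 (valence 4) → 3 H
  atom 2: C, bond orders sum to 2 (valence 4) → 2 H
  atom 3: C, bond orders sum to 3 (valence 4) → 1 H
  atom 4: C, bond orders sum to 3 (valence 4) → 1 H
  atom 5: C, bond orders sum to 3 (valence 4) → 1 H
  atom 6: O, bond orders sum to 2 (valence 2) → 0 H
  atom 7: C with explicit H count 1
  atom 8: C, bond orders sum to 4 (valence 4) → 0 H
  atom 9: O, bond orders sum to 2 (valence 2) → 0 H
  atom 10: N, bond orders sum to 1 (valence 3) → 2 H
Totals → C:7, H:11, N:1, O:2.

C7H11NO2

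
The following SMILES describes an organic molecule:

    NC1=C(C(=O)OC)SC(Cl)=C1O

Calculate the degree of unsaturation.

Degree of unsaturation = (number of rings) + (number of π bonds).
Ring closures in the SMILES: 1.
π bonds: 3 double bonds (each 1 DoU) → 3 DoU from unsaturation.
Total DoU = 1 + 3 = 4.

4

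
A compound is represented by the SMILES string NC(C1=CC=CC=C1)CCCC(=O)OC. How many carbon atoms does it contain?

Count every carbon token in the SMILES (each C, including those in ring-closure positions and inside branches).
Carbon count: 12.

12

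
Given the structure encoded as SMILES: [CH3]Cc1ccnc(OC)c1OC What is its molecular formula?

C9H13NO2

Walk through each heavy atom and fill implicit hydrogens from standard valence (C 4, N 3, O 2, S 2, halogen 1); for lowercase aromatic atoms, an aromatic c carries 1 H when it has two neighbours and 0 H with three, and aromatic n carries 0 H:
  atom 1: C with explicit H count 3
  atom 2: C, bond orders sum to 2 (valence 4) → 2 H
  atom 3: aromatic c, 3 neighbours → 0 H
  atom 4: aromatic c, 2 neighbours → 1 H
  atom 5: aromatic c, 2 neighbours → 1 H
  atom 6: aromatic n, 2 neighbours → 0 H
  atom 7: aromatic c, 3 neighbours → 0 H
  atom 8: O, bond orders sum to 2 (valence 2) → 0 H
  atom 9: C, bond orders sum to 1 (valence 4) → 3 H
  atom 10: aromatic c, 3 neighbours → 0 H
  atom 11: O, bond orders sum to 2 (valence 2) → 0 H
  atom 12: C, bond orders sum to 1 (valence 4) → 3 H
Totals → C:9, H:13, N:1, O:2.
In Hill order: C9H13NO2.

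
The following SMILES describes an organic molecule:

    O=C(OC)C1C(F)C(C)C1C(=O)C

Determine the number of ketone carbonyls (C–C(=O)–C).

The ketone motif appears at heavy-atom position 11 in the SMILES.
Other groups present: 1 ester.
Ketone count: 1.

1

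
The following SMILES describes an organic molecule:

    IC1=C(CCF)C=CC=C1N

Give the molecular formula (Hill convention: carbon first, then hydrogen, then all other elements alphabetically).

C8H9FIN

Walk through each heavy atom and fill implicit hydrogens from standard valence (C 4, N 3, O 2, S 2, halogen 1):
  atom 1: I (halogen, monovalent) → 0 H
  atom 2: C, bond orders sum to 4 (valence 4) → 0 H
  atom 3: C, bond orders sum to 4 (valence 4) → 0 H
  atom 4: C, bond orders sum to 2 (valence 4) → 2 H
  atom 5: C, bond orders sum to 2 (valence 4) → 2 H
  atom 6: F (halogen, monovalent) → 0 H
  atom 7: C, bond orders sum to 3 (valence 4) → 1 H
  atom 8: C, bond orders sum to 3 (valence 4) → 1 H
  atom 9: C, bond orders sum to 3 (valence 4) → 1 H
  atom 10: C, bond orders sum to 4 (valence 4) → 0 H
  atom 11: N, bond orders sum to 1 (valence 3) → 2 H
Totals → C:8, H:9, F:1, I:1, N:1.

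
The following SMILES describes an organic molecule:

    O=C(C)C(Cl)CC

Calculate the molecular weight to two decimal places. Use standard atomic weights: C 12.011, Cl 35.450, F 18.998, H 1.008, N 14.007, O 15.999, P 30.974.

First, the molecular formula is C5H9ClO (counting implicit H from valence).
  C: 5 × 12.011 = 60.055
  Cl: 1 × 35.450 = 35.450
  H: 9 × 1.008 = 9.072
  O: 1 × 15.999 = 15.999
Sum: 5×12.011 + 1×35.450 + 9×1.008 + 1×15.999 = 120.576 → 120.58 g/mol.

120.58 g/mol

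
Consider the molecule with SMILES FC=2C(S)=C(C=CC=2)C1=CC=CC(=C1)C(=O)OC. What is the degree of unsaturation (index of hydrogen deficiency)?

9

Molecular formula: C14H11FO2S.
DoU = (2C + 2 + N − H − X) / 2, where X is the halogen count and O/S are ignored.
    = (2·14 + 2 + 0 − 11 − 1) / 2 = 18 / 2 = 9.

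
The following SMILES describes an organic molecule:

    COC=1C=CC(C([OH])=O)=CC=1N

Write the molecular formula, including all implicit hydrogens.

C8H9NO3

Walk through each heavy atom and fill implicit hydrogens from standard valence (C 4, N 3, O 2, S 2, halogen 1):
  atom 1: C, bond orders sum to 1 (valence 4) → 3 H
  atom 2: O, bond orders sum to 2 (valence 2) → 0 H
  atom 3: C, bond orders sum to 4 (valence 4) → 0 H
  atom 4: C, bond orders sum to 3 (valence 4) → 1 H
  atom 5: C, bond orders sum to 3 (valence 4) → 1 H
  atom 6: C, bond orders sum to 4 (valence 4) → 0 H
  atom 7: C, bond orders sum to 4 (valence 4) → 0 H
  atom 8: O with explicit H count 1
  atom 9: O, bond orders sum to 2 (valence 2) → 0 H
  atom 10: C, bond orders sum to 3 (valence 4) → 1 H
  atom 11: C, bond orders sum to 4 (valence 4) → 0 H
  atom 12: N, bond orders sum to 1 (valence 3) → 2 H
Totals → C:8, H:9, N:1, O:3.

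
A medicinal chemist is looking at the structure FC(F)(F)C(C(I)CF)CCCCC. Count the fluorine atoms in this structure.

Scan the SMILES for F atoms (remember two-letter symbols like Cl and Br are single atoms).
Fluorine count: 4.

4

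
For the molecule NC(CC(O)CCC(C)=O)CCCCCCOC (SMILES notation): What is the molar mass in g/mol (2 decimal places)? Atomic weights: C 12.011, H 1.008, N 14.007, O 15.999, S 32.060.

First, the molecular formula is C14H29NO3 (counting implicit H from valence).
  C: 14 × 12.011 = 168.154
  H: 29 × 1.008 = 29.232
  N: 1 × 14.007 = 14.007
  O: 3 × 15.999 = 47.997
Sum: 14×12.011 + 29×1.008 + 1×14.007 + 3×15.999 = 259.390 → 259.39 g/mol.

259.39 g/mol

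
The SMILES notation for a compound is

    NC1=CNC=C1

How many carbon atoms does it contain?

Count every carbon token in the SMILES (each C, including those in ring-closure positions and inside branches).
Carbon count: 4.

4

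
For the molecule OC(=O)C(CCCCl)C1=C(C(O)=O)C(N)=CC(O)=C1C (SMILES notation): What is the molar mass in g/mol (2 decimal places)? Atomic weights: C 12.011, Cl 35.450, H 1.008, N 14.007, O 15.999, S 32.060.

301.72 g/mol

First, the molecular formula is C13H16ClNO5 (counting implicit H from valence).
  C: 13 × 12.011 = 156.143
  Cl: 1 × 35.450 = 35.450
  H: 16 × 1.008 = 16.128
  N: 1 × 14.007 = 14.007
  O: 5 × 15.999 = 79.995
Sum: 13×12.011 + 1×35.450 + 16×1.008 + 1×14.007 + 5×15.999 = 301.723 → 301.72 g/mol.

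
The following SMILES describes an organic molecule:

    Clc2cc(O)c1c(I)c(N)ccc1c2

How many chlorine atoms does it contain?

Scan the SMILES for Cl atoms (remember two-letter symbols like Cl and Br are single atoms).
Chlorine count: 1.

1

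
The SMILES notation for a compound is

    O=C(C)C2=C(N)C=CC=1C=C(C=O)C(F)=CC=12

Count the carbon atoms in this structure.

13

Count every carbon token in the SMILES (each C, including those in ring-closure positions and inside branches).
Carbon count: 13.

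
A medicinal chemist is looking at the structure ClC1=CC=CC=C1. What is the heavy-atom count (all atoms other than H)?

7

Every atom symbol written in the SMILES (organic subset) is one heavy atom; implicit H are not written.
Heavy atoms by element → C:6, Cl:1.
Total: 7.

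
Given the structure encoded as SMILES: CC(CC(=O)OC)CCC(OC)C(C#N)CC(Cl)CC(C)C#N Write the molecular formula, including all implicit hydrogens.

C17H27ClN2O3

Walk through each heavy atom and fill implicit hydrogens from standard valence (C 4, N 3, O 2, S 2, halogen 1):
  atom 1: C, bond orders sum to 1 (valence 4) → 3 H
  atom 2: C, bond orders sum to 3 (valence 4) → 1 H
  atom 3: C, bond orders sum to 2 (valence 4) → 2 H
  atom 4: C, bond orders sum to 4 (valence 4) → 0 H
  atom 5: O, bond orders sum to 2 (valence 2) → 0 H
  atom 6: O, bond orders sum to 2 (valence 2) → 0 H
  atom 7: C, bond orders sum to 1 (valence 4) → 3 H
  atom 8: C, bond orders sum to 2 (valence 4) → 2 H
  atom 9: C, bond orders sum to 2 (valence 4) → 2 H
  atom 10: C, bond orders sum to 3 (valence 4) → 1 H
  atom 11: O, bond orders sum to 2 (valence 2) → 0 H
  atom 12: C, bond orders sum to 1 (valence 4) → 3 H
  atom 13: C, bond orders sum to 3 (valence 4) → 1 H
  atom 14: C, bond orders sum to 4 (valence 4) → 0 H
  atom 15: N, bond orders sum to 3 (valence 3) → 0 H
  atom 16: C, bond orders sum to 2 (valence 4) → 2 H
  atom 17: C, bond orders sum to 3 (valence 4) → 1 H
  atom 18: Cl (halogen, monovalent) → 0 H
  atom 19: C, bond orders sum to 2 (valence 4) → 2 H
  atom 20: C, bond orders sum to 3 (valence 4) → 1 H
  atom 21: C, bond orders sum to 1 (valence 4) → 3 H
  atom 22: C, bond orders sum to 4 (valence 4) → 0 H
  atom 23: N, bond orders sum to 3 (valence 3) → 0 H
Totals → C:17, H:27, Cl:1, N:2, O:3.
In Hill order: C17H27ClN2O3.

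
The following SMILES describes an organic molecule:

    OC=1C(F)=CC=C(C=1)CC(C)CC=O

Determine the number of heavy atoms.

14

Every atom symbol written in the SMILES (organic subset) is one heavy atom; implicit H are not written.
Heavy atoms by element → C:11, F:1, O:2.
Total: 14.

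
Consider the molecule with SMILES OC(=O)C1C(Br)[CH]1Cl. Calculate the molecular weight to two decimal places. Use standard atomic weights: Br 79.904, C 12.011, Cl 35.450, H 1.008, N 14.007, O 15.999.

First, the molecular formula is C4H4BrClO2 (counting implicit H from valence).
  Br: 1 × 79.904 = 79.904
  C: 4 × 12.011 = 48.044
  Cl: 1 × 35.450 = 35.450
  H: 4 × 1.008 = 4.032
  O: 2 × 15.999 = 31.998
Sum: 1×79.904 + 4×12.011 + 1×35.450 + 4×1.008 + 2×15.999 = 199.428 → 199.43 g/mol.

199.43 g/mol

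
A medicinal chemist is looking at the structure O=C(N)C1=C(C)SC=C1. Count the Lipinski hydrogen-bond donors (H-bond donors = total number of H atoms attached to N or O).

2

Donors: find every N or O and count the H atoms it carries.
  atom 1 (O): bond orders sum to 2 → 0 H
  atom 3 (N): bond orders sum to 1 → 2 H
Lipinski HBD = 2.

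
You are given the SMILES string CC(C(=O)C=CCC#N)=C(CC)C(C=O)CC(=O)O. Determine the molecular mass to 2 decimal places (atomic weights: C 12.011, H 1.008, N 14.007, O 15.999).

First, the molecular formula is C14H17NO4 (counting implicit H from valence).
  C: 14 × 12.011 = 168.154
  H: 17 × 1.008 = 17.136
  N: 1 × 14.007 = 14.007
  O: 4 × 15.999 = 63.996
Sum: 14×12.011 + 17×1.008 + 1×14.007 + 4×15.999 = 263.293 → 263.29 g/mol.

263.29 g/mol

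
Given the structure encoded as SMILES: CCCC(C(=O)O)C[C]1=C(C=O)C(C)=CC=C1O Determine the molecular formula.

Walk through each heavy atom and fill implicit hydrogens from standard valence (C 4, N 3, O 2, S 2, halogen 1):
  atom 1: C, bond orders sum to 1 (valence 4) → 3 H
  atom 2: C, bond orders sum to 2 (valence 4) → 2 H
  atom 3: C, bond orders sum to 2 (valence 4) → 2 H
  atom 4: C, bond orders sum to 3 (valence 4) → 1 H
  atom 5: C, bond orders sum to 4 (valence 4) → 0 H
  atom 6: O, bond orders sum to 2 (valence 2) → 0 H
  atom 7: O, bond orders sum to 1 (valence 2) → 1 H
  atom 8: C, bond orders sum to 2 (valence 4) → 2 H
  atom 9: C with explicit H count 0
  atom 10: C, bond orders sum to 4 (valence 4) → 0 H
  atom 11: C, bond orders sum to 3 (valence 4) → 1 H
  atom 12: O, bond orders sum to 2 (valence 2) → 0 H
  atom 13: C, bond orders sum to 4 (valence 4) → 0 H
  atom 14: C, bond orders sum to 1 (valence 4) → 3 H
  atom 15: C, bond orders sum to 3 (valence 4) → 1 H
  atom 16: C, bond orders sum to 3 (valence 4) → 1 H
  atom 17: C, bond orders sum to 4 (valence 4) → 0 H
  atom 18: O, bond orders sum to 1 (valence 2) → 1 H
Totals → C:14, H:18, O:4.
In Hill order: C14H18O4.

C14H18O4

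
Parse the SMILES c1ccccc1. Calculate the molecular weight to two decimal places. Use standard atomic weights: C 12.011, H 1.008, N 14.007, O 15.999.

First, the molecular formula is C6H6 (counting implicit H from valence).
  C: 6 × 12.011 = 72.066
  H: 6 × 1.008 = 6.048
Sum: 6×12.011 + 6×1.008 = 78.114 → 78.11 g/mol.

78.11 g/mol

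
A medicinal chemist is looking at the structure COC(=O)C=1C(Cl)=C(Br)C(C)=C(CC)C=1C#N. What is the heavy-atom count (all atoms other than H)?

Every atom symbol written in the SMILES (organic subset) is one heavy atom; implicit H are not written.
Heavy atoms by element → Br:1, C:12, Cl:1, N:1, O:2.
Total: 17.

17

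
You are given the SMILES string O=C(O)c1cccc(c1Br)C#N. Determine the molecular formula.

Walk through each heavy atom and fill implicit hydrogens from standard valence (C 4, N 3, O 2, S 2, halogen 1); for lowercase aromatic atoms, an aromatic c carries 1 H when it has two neighbours and 0 H with three, and aromatic n carries 0 H:
  atom 1: O, bond orders sum to 2 (valence 2) → 0 H
  atom 2: C, bond orders sum to 4 (valence 4) → 0 H
  atom 3: O, bond orders sum to 1 (valence 2) → 1 H
  atom 4: aromatic c, 3 neighbours → 0 H
  atom 5: aromatic c, 2 neighbours → 1 H
  atom 6: aromatic c, 2 neighbours → 1 H
  atom 7: aromatic c, 2 neighbours → 1 H
  atom 8: aromatic c, 3 neighbours → 0 H
  atom 9: aromatic c, 3 neighbours → 0 H
  atom 10: Br (halogen, monovalent) → 0 H
  atom 11: C, bond orders sum to 4 (valence 4) → 0 H
  atom 12: N, bond orders sum to 3 (valence 3) → 0 H
Totals → C:8, H:4, Br:1, N:1, O:2.
In Hill order: C8H4BrNO2.

C8H4BrNO2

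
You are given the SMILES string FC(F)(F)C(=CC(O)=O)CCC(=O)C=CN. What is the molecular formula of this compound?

Walk through each heavy atom and fill implicit hydrogens from standard valence (C 4, N 3, O 2, S 2, halogen 1):
  atom 1: F (halogen, monovalent) → 0 H
  atom 2: C, bond orders sum to 4 (valence 4) → 0 H
  atom 3: F (halogen, monovalent) → 0 H
  atom 4: F (halogen, monovalent) → 0 H
  atom 5: C, bond orders sum to 4 (valence 4) → 0 H
  atom 6: C, bond orders sum to 3 (valence 4) → 1 H
  atom 7: C, bond orders sum to 4 (valence 4) → 0 H
  atom 8: O, bond orders sum to 1 (valence 2) → 1 H
  atom 9: O, bond orders sum to 2 (valence 2) → 0 H
  atom 10: C, bond orders sum to 2 (valence 4) → 2 H
  atom 11: C, bond orders sum to 2 (valence 4) → 2 H
  atom 12: C, bond orders sum to 4 (valence 4) → 0 H
  atom 13: O, bond orders sum to 2 (valence 2) → 0 H
  atom 14: C, bond orders sum to 3 (valence 4) → 1 H
  atom 15: C, bond orders sum to 3 (valence 4) → 1 H
  atom 16: N, bond orders sum to 1 (valence 3) → 2 H
Totals → C:9, H:10, F:3, N:1, O:3.
In Hill order: C9H10F3NO3.

C9H10F3NO3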